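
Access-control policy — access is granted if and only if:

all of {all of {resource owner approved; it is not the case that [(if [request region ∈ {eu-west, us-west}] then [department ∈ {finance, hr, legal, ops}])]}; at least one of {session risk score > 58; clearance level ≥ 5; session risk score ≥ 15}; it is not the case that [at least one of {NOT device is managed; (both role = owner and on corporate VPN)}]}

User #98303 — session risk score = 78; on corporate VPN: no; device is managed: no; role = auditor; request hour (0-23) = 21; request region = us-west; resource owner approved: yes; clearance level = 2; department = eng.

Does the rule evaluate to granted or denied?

Denied

Atomic conditions:
  resource owner approved: yes → true
  request region ∈ {eu-west, us-west}: us-west is in the set → true
  department ∈ {finance, hr, legal, ops}: eng is not in the set → false
  session risk score > 58: 78 > 58 is true
  clearance level ≥ 5: 2 ≥ 5 is false
  session risk score ≥ 15: 78 ≥ 15 is true
  NOT device is managed: no → true
  role = owner: auditor == owner is false
  on corporate VPN: no → false
Combine:
[1.2.1] true → false = false
[1.2] NOT false = true
[1] true AND true = true
[2] true OR false OR true = true
[3.1.2] false AND false = false
[3.1] true OR false = true
[3] NOT true = false
[root] true AND true AND false = false
Overall: false → denied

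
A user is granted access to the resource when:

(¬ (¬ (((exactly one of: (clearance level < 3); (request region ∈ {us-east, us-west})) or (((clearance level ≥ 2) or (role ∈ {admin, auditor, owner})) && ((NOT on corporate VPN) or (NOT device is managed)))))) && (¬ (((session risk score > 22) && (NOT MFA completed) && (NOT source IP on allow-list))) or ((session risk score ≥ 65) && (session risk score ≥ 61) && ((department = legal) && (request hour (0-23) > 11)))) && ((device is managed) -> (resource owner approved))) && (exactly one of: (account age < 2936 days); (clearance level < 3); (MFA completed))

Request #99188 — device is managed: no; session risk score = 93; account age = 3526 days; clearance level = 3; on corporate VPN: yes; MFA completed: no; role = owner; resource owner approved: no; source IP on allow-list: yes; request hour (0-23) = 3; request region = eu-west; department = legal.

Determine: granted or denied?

Atomic conditions:
  clearance level < 3: 3 < 3 is false
  request region ∈ {us-east, us-west}: eu-west is not in the set → false
  clearance level ≥ 2: 3 ≥ 2 is true
  role ∈ {admin, auditor, owner}: owner is in the set → true
  NOT on corporate VPN: yes → false
  NOT device is managed: no → true
  session risk score > 22: 93 > 22 is true
  NOT MFA completed: no → true
  NOT source IP on allow-list: yes → false
  session risk score ≥ 65: 93 ≥ 65 is true
  session risk score ≥ 61: 93 ≥ 61 is true
  department = legal: legal == legal is true
  request hour (0-23) > 11: 3 > 11 is false
  device is managed: no → false
  resource owner approved: no → false
  account age < 2936 days: 3526 < 2936 is false
  MFA completed: no → false
Combine:
[1.1.1.1.1] exactly-one(false, false) = false
[1.1.1.1.2.1] true OR true = true
[1.1.1.1.2.2] false OR true = true
[1.1.1.1.2] true AND true = true
[1.1.1.1] false OR true = true
[1.1.1] NOT true = false
[1.1] NOT false = true
[1.2.1.1] true AND true AND false = false
[1.2.1] NOT false = true
[1.2.2.3] true AND false = false
[1.2.2] true AND true AND false = false
[1.2] true OR false = true
[1.3] false → false (antecedent false ⇒ implication holds) = true
[1] true AND true AND true = true
[2] exactly-one(false, false, false) = false
[root] true AND false = false
Overall: false → denied

Denied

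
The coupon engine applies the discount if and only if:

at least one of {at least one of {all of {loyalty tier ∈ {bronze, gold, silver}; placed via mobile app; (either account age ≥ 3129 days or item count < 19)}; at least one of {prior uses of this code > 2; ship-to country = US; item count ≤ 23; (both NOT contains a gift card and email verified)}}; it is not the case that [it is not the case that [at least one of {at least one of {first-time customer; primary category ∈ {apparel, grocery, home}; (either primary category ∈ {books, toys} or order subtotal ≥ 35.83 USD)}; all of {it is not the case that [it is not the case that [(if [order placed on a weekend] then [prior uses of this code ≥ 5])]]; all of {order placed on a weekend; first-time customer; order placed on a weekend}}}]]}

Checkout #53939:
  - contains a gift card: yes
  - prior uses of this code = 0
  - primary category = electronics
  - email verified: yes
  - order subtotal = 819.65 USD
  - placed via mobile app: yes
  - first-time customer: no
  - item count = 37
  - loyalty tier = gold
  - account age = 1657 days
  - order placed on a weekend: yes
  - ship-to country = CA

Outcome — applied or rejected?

Applied

Atomic conditions:
  loyalty tier ∈ {bronze, gold, silver}: gold is in the set → true
  placed via mobile app: yes → true
  account age ≥ 3129 days: 1657 ≥ 3129 is false
  item count < 19: 37 < 19 is false
  prior uses of this code > 2: 0 > 2 is false
  ship-to country = US: CA == US is false
  item count ≤ 23: 37 ≤ 23 is false
  NOT contains a gift card: yes → false
  email verified: yes → true
  first-time customer: no → false
  primary category ∈ {apparel, grocery, home}: electronics is not in the set → false
  primary category ∈ {books, toys}: electronics is not in the set → false
  order subtotal ≥ 35.83 USD: 819.65 ≥ 35.83 is true
  order placed on a weekend: yes → true
  prior uses of this code ≥ 5: 0 ≥ 5 is false
Combine:
[1.1.3] false OR false = false
[1.1] true AND true AND false = false
[1.2.4] false AND true = false
[1.2] false OR false OR false OR false = false
[1] false OR false = false
[2.1.1.1.3] false OR true = true
[2.1.1.1] false OR false OR true = true
[2.1.1.2.1.1.1] true → false = false
[2.1.1.2.1.1] NOT false = true
[2.1.1.2.1] NOT true = false
[2.1.1.2.2] true AND false AND true = false
[2.1.1.2] false AND false = false
[2.1.1] true OR false = true
[2.1] NOT true = false
[2] NOT false = true
[root] false OR true = true
Overall: true → applied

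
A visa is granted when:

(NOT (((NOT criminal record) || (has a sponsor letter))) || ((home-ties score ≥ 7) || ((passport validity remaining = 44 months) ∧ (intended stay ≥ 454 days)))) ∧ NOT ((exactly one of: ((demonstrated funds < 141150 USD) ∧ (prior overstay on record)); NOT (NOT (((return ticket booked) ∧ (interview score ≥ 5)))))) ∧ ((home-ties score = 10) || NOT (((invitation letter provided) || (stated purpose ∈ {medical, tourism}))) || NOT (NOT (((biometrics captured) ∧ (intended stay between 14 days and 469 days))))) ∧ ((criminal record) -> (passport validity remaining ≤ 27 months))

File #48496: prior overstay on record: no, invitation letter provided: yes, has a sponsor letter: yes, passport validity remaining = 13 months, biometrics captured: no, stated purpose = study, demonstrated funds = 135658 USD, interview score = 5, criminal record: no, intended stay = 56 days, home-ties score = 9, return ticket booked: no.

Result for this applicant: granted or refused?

Atomic conditions:
  NOT criminal record: no → true
  has a sponsor letter: yes → true
  home-ties score ≥ 7: 9 ≥ 7 is true
  passport validity remaining = 44 months: 13 == 44 is false
  intended stay ≥ 454 days: 56 ≥ 454 is false
  demonstrated funds < 141150 USD: 135658 < 141150 is true
  prior overstay on record: no → false
  return ticket booked: no → false
  interview score ≥ 5: 5 ≥ 5 is true
  home-ties score = 10: 9 == 10 is false
  invitation letter provided: yes → true
  stated purpose ∈ {medical, tourism}: study is not in the set → false
  biometrics captured: no → false
  intended stay between 14 days and 469 days: 56 in [14, 469] is true
  criminal record: no → false
  passport validity remaining ≤ 27 months: 13 ≤ 27 is true
Combine:
[1.1.1] true OR true = true
[1.1] NOT true = false
[1.2.2] false AND false = false
[1.2] true OR false = true
[1] false OR true = true
[2.1.1] true AND false = false
[2.1.2.1.1] false AND true = false
[2.1.2.1] NOT false = true
[2.1.2] NOT true = false
[2.1] exactly-one(false, false) = false
[2] NOT false = true
[3.2.1] true OR false = true
[3.2] NOT true = false
[3.3.1.1] false AND true = false
[3.3.1] NOT false = true
[3.3] NOT true = false
[3] false OR false OR false = false
[4] false → true (antecedent false ⇒ implication holds) = true
[root] true AND true AND false AND true = false
Overall: false → refused

Refused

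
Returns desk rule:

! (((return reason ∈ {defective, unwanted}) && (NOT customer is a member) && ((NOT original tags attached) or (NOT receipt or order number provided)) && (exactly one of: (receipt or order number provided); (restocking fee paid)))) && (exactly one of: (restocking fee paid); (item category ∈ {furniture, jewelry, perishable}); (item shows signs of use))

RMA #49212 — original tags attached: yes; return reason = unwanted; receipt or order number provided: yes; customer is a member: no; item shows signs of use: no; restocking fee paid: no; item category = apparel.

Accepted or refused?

Atomic conditions:
  return reason ∈ {defective, unwanted}: unwanted is in the set → true
  NOT customer is a member: no → true
  NOT original tags attached: yes → false
  NOT receipt or order number provided: yes → false
  receipt or order number provided: yes → true
  restocking fee paid: no → false
  item category ∈ {furniture, jewelry, perishable}: apparel is not in the set → false
  item shows signs of use: no → false
Combine:
[1.1.3] false OR false = false
[1.1.4] exactly-one(true, false) = true
[1.1] true AND true AND false AND true = false
[1] NOT false = true
[2] exactly-one(false, false, false) = false
[root] true AND false = false
Overall: false → refused

Refused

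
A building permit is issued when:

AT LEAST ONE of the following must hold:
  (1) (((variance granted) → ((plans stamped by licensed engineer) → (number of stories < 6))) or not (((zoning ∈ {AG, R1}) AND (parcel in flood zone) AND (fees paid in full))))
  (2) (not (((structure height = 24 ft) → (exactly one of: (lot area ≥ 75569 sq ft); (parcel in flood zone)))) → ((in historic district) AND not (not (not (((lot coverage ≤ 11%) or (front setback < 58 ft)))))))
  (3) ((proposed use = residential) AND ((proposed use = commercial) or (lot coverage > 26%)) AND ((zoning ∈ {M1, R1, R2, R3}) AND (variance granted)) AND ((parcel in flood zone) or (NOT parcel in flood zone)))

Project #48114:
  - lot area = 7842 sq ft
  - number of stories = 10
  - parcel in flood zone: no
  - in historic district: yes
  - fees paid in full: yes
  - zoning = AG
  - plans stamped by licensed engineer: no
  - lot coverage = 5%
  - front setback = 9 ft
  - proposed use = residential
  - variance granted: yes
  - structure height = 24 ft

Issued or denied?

Atomic conditions:
  variance granted: yes → true
  plans stamped by licensed engineer: no → false
  number of stories < 6: 10 < 6 is false
  zoning ∈ {AG, R1}: AG is in the set → true
  parcel in flood zone: no → false
  fees paid in full: yes → true
  structure height = 24 ft: 24 == 24 is true
  lot area ≥ 75569 sq ft: 7842 ≥ 75569 is false
  in historic district: yes → true
  lot coverage ≤ 11%: 5 ≤ 11 is true
  front setback < 58 ft: 9 < 58 is true
  proposed use = residential: residential == residential is true
  proposed use = commercial: residential == commercial is false
  lot coverage > 26%: 5 > 26 is false
  zoning ∈ {M1, R1, R2, R3}: AG is not in the set → false
  NOT parcel in flood zone: no → true
Combine:
[1.1.2] false → false (antecedent false ⇒ implication holds) = true
[1.1] true → true = true
[1.2.1] true AND false AND true = false
[1.2] NOT false = true
[1] true OR true = true
[2.1.1.2] exactly-one(false, false) = false
[2.1.1] true → false = false
[2.1] NOT false = true
[2.2.2.1.1.1] true OR true = true
[2.2.2.1.1] NOT true = false
[2.2.2.1] NOT false = true
[2.2.2] NOT true = false
[2.2] true AND false = false
[2] true → false = false
[3.2] false OR false = false
[3.3] false AND true = false
[3.4] false OR true = true
[3] true AND false AND false AND true = false
[root] true OR false OR false = true
Overall: true → issued

Issued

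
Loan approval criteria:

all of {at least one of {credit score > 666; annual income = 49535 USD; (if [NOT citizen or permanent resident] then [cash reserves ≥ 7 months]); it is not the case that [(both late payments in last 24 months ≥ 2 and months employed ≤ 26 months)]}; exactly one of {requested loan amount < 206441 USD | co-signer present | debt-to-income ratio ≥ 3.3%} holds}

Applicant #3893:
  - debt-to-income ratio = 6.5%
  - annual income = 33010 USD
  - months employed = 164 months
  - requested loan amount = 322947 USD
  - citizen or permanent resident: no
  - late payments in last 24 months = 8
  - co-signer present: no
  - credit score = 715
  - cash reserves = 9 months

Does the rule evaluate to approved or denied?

Approved

Atomic conditions:
  credit score > 666: 715 > 666 is true
  annual income = 49535 USD: 33010 == 49535 is false
  NOT citizen or permanent resident: no → true
  cash reserves ≥ 7 months: 9 ≥ 7 is true
  late payments in last 24 months ≥ 2: 8 ≥ 2 is true
  months employed ≤ 26 months: 164 ≤ 26 is false
  requested loan amount < 206441 USD: 322947 < 206441 is false
  co-signer present: no → false
  debt-to-income ratio ≥ 3.3%: 6.5 ≥ 3.3 is true
Combine:
[1.3] true → true = true
[1.4.1] true AND false = false
[1.4] NOT false = true
[1] true OR false OR true OR true = true
[2] exactly-one(false, false, true) = true
[root] true AND true = true
Overall: true → approved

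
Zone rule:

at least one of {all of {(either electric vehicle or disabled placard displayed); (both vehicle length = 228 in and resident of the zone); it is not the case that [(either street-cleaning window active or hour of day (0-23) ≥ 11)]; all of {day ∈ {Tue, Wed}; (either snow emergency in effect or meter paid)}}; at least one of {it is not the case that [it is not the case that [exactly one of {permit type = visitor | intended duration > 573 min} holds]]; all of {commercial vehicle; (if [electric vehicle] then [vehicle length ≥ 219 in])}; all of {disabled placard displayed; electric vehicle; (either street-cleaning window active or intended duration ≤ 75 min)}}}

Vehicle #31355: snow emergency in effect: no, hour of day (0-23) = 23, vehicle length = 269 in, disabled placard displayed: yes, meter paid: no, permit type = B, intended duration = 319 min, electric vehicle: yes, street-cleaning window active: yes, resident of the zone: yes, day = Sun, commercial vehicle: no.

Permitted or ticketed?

Atomic conditions:
  electric vehicle: yes → true
  disabled placard displayed: yes → true
  vehicle length = 228 in: 269 == 228 is false
  resident of the zone: yes → true
  street-cleaning window active: yes → true
  hour of day (0-23) ≥ 11: 23 ≥ 11 is true
  day ∈ {Tue, Wed}: Sun is not in the set → false
  snow emergency in effect: no → false
  meter paid: no → false
  permit type = visitor: B == visitor is false
  intended duration > 573 min: 319 > 573 is false
  commercial vehicle: no → false
  vehicle length ≥ 219 in: 269 ≥ 219 is true
  intended duration ≤ 75 min: 319 ≤ 75 is false
Combine:
[1.1] true OR true = true
[1.2] false AND true = false
[1.3.1] true OR true = true
[1.3] NOT true = false
[1.4.2] false OR false = false
[1.4] false AND false = false
[1] true AND false AND false AND false = false
[2.1.1.1] exactly-one(false, false) = false
[2.1.1] NOT false = true
[2.1] NOT true = false
[2.2.2] true → true = true
[2.2] false AND true = false
[2.3.3] true OR false = true
[2.3] true AND true AND true = true
[2] false OR false OR true = true
[root] false OR true = true
Overall: true → permitted

Permitted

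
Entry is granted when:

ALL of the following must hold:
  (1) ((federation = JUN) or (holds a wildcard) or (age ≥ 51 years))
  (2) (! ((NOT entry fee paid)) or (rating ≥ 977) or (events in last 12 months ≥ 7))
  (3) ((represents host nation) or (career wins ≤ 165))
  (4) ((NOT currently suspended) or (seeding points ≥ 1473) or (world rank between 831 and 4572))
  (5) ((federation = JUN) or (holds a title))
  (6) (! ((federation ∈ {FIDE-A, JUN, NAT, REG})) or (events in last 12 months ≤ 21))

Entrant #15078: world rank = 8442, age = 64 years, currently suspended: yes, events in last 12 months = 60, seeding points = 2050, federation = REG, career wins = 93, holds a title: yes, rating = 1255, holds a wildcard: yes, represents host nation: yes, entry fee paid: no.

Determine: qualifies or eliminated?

Atomic conditions:
  federation = JUN: REG == JUN is false
  holds a wildcard: yes → true
  age ≥ 51 years: 64 ≥ 51 is true
  NOT entry fee paid: no → true
  rating ≥ 977: 1255 ≥ 977 is true
  events in last 12 months ≥ 7: 60 ≥ 7 is true
  represents host nation: yes → true
  career wins ≤ 165: 93 ≤ 165 is true
  NOT currently suspended: yes → false
  seeding points ≥ 1473: 2050 ≥ 1473 is true
  world rank between 831 and 4572: 8442 in [831, 4572] is false
  holds a title: yes → true
  federation ∈ {FIDE-A, JUN, NAT, REG}: REG is in the set → true
  events in last 12 months ≤ 21: 60 ≤ 21 is false
Combine:
[1] false OR true OR true = true
[2.1] NOT true = false
[2] false OR true OR true = true
[3] true OR true = true
[4] false OR true OR false = true
[5] false OR true = true
[6.1] NOT true = false
[6] false OR false = false
[root] true AND true AND true AND true AND true AND false = false
Overall: false → eliminated

Eliminated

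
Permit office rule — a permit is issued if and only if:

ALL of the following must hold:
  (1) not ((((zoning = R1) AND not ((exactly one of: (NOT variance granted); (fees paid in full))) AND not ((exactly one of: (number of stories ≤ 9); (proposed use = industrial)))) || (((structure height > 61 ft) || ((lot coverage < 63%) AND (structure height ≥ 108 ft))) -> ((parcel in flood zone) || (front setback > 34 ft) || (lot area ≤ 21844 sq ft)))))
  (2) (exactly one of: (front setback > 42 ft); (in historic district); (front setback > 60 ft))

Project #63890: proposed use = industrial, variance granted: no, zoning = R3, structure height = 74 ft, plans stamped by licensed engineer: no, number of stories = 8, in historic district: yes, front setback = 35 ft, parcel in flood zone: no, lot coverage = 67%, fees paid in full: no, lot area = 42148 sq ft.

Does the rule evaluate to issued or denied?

Atomic conditions:
  zoning = R1: R3 == R1 is false
  NOT variance granted: no → true
  fees paid in full: no → false
  number of stories ≤ 9: 8 ≤ 9 is true
  proposed use = industrial: industrial == industrial is true
  structure height > 61 ft: 74 > 61 is true
  lot coverage < 63%: 67 < 63 is false
  structure height ≥ 108 ft: 74 ≥ 108 is false
  parcel in flood zone: no → false
  front setback > 34 ft: 35 > 34 is true
  lot area ≤ 21844 sq ft: 42148 ≤ 21844 is false
  front setback > 42 ft: 35 > 42 is false
  in historic district: yes → true
  front setback > 60 ft: 35 > 60 is false
Combine:
[1.1.1.2.1] exactly-one(true, false) = true
[1.1.1.2] NOT true = false
[1.1.1.3.1] exactly-one(true, true) = false
[1.1.1.3] NOT false = true
[1.1.1] false AND false AND true = false
[1.1.2.1.2] false AND false = false
[1.1.2.1] true OR false = true
[1.1.2.2] false OR true OR false = true
[1.1.2] true → true = true
[1.1] false OR true = true
[1] NOT true = false
[2] exactly-one(false, true, false) = true
[root] false AND true = false
Overall: false → denied

Denied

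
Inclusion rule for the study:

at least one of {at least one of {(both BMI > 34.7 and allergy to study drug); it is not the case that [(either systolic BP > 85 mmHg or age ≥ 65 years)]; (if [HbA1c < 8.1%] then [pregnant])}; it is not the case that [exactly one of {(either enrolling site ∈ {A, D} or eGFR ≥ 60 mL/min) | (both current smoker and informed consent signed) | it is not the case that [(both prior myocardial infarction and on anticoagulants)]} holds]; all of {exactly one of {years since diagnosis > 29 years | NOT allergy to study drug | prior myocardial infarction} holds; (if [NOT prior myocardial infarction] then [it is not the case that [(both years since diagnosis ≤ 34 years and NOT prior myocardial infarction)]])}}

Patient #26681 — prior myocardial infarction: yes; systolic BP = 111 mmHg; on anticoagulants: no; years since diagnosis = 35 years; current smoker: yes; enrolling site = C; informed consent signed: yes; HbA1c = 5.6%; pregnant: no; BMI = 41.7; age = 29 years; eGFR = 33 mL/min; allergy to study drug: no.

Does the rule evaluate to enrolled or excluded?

Enrolled

Atomic conditions:
  BMI > 34.7: 41.7 > 34.7 is true
  allergy to study drug: no → false
  systolic BP > 85 mmHg: 111 > 85 is true
  age ≥ 65 years: 29 ≥ 65 is false
  HbA1c < 8.1%: 5.6 < 8.1 is true
  pregnant: no → false
  enrolling site ∈ {A, D}: C is not in the set → false
  eGFR ≥ 60 mL/min: 33 ≥ 60 is false
  current smoker: yes → true
  informed consent signed: yes → true
  prior myocardial infarction: yes → true
  on anticoagulants: no → false
  years since diagnosis > 29 years: 35 > 29 is true
  NOT allergy to study drug: no → true
  NOT prior myocardial infarction: yes → false
  years since diagnosis ≤ 34 years: 35 ≤ 34 is false
Combine:
[1.1] true AND false = false
[1.2.1] true OR false = true
[1.2] NOT true = false
[1.3] true → false = false
[1] false OR false OR false = false
[2.1.1] false OR false = false
[2.1.2] true AND true = true
[2.1.3.1] true AND false = false
[2.1.3] NOT false = true
[2.1] exactly-one(false, true, true) = false
[2] NOT false = true
[3.1] exactly-one(true, true, true) = false
[3.2.2.1] false AND false = false
[3.2.2] NOT false = true
[3.2] false → true (antecedent false ⇒ implication holds) = true
[3] false AND true = false
[root] false OR true OR false = true
Overall: true → enrolled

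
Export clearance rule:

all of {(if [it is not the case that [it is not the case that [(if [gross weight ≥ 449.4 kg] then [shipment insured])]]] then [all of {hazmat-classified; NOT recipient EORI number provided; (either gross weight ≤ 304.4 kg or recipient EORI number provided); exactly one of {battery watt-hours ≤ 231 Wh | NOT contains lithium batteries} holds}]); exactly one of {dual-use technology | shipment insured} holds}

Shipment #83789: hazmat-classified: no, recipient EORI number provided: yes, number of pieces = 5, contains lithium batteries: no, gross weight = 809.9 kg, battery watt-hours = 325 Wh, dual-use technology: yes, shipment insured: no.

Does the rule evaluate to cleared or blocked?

Cleared

Atomic conditions:
  gross weight ≥ 449.4 kg: 809.9 ≥ 449.4 is true
  shipment insured: no → false
  hazmat-classified: no → false
  NOT recipient EORI number provided: yes → false
  gross weight ≤ 304.4 kg: 809.9 ≤ 304.4 is false
  recipient EORI number provided: yes → true
  battery watt-hours ≤ 231 Wh: 325 ≤ 231 is false
  NOT contains lithium batteries: no → true
  dual-use technology: yes → true
Combine:
[1.1.1.1] true → false = false
[1.1.1] NOT false = true
[1.1] NOT true = false
[1.2.3] false OR true = true
[1.2.4] exactly-one(false, true) = true
[1.2] false AND false AND true AND true = false
[1] false → false (antecedent false ⇒ implication holds) = true
[2] exactly-one(true, false) = true
[root] true AND true = true
Overall: true → cleared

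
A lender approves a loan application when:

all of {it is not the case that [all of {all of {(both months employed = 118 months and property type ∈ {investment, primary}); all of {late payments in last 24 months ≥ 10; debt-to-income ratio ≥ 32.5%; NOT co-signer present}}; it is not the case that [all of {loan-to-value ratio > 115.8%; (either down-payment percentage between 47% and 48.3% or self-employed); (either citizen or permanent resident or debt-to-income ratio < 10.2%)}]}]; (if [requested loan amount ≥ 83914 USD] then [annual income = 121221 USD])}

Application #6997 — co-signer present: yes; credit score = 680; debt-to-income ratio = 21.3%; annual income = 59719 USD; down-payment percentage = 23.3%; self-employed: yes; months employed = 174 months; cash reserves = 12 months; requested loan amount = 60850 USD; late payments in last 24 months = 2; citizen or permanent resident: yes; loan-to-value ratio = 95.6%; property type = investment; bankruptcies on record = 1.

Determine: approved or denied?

Atomic conditions:
  months employed = 118 months: 174 == 118 is false
  property type ∈ {investment, primary}: investment is in the set → true
  late payments in last 24 months ≥ 10: 2 ≥ 10 is false
  debt-to-income ratio ≥ 32.5%: 21.3 ≥ 32.5 is false
  NOT co-signer present: yes → false
  loan-to-value ratio > 115.8%: 95.6 > 115.8 is false
  down-payment percentage between 47% and 48.3%: 23.3 in [47, 48.3] is false
  self-employed: yes → true
  citizen or permanent resident: yes → true
  debt-to-income ratio < 10.2%: 21.3 < 10.2 is false
  requested loan amount ≥ 83914 USD: 60850 ≥ 83914 is false
  annual income = 121221 USD: 59719 == 121221 is false
Combine:
[1.1.1.1] false AND true = false
[1.1.1.2] false AND false AND false = false
[1.1.1] false AND false = false
[1.1.2.1.2] false OR true = true
[1.1.2.1.3] true OR false = true
[1.1.2.1] false AND true AND true = false
[1.1.2] NOT false = true
[1.1] false AND true = false
[1] NOT false = true
[2] false → false (antecedent false ⇒ implication holds) = true
[root] true AND true = true
Overall: true → approved

Approved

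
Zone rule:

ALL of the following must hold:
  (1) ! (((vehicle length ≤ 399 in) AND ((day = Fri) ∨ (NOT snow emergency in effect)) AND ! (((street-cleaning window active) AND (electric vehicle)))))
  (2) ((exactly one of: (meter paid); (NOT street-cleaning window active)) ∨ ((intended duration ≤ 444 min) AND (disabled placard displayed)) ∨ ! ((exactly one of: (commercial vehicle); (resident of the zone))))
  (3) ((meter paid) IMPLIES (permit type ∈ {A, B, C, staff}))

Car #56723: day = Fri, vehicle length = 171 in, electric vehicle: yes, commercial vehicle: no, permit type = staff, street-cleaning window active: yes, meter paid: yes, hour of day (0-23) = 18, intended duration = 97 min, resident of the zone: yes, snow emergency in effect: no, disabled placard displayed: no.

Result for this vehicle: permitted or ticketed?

Atomic conditions:
  vehicle length ≤ 399 in: 171 ≤ 399 is true
  day = Fri: Fri == Fri is true
  NOT snow emergency in effect: no → true
  street-cleaning window active: yes → true
  electric vehicle: yes → true
  meter paid: yes → true
  NOT street-cleaning window active: yes → false
  intended duration ≤ 444 min: 97 ≤ 444 is true
  disabled placard displayed: no → false
  commercial vehicle: no → false
  resident of the zone: yes → true
  permit type ∈ {A, B, C, staff}: staff is in the set → true
Combine:
[1.1.2] true OR true = true
[1.1.3.1] true AND true = true
[1.1.3] NOT true = false
[1.1] true AND true AND false = false
[1] NOT false = true
[2.1] exactly-one(true, false) = true
[2.2] true AND false = false
[2.3.1] exactly-one(false, true) = true
[2.3] NOT true = false
[2] true OR false OR false = true
[3] true → true = true
[root] true AND true AND true = true
Overall: true → permitted

Permitted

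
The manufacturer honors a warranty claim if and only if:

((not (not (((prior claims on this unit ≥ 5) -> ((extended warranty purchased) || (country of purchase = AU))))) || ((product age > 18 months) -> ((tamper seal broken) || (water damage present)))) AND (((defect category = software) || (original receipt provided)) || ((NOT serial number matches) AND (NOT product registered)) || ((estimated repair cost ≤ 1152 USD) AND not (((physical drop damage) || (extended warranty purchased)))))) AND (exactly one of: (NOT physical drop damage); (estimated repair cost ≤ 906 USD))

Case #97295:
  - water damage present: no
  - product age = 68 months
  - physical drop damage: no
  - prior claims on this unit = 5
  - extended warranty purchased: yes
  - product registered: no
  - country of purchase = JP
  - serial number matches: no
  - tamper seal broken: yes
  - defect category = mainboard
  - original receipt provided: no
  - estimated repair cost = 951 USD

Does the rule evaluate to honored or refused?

Honored

Atomic conditions:
  prior claims on this unit ≥ 5: 5 ≥ 5 is true
  extended warranty purchased: yes → true
  country of purchase = AU: JP == AU is false
  product age > 18 months: 68 > 18 is true
  tamper seal broken: yes → true
  water damage present: no → false
  defect category = software: mainboard == software is false
  original receipt provided: no → false
  NOT serial number matches: no → true
  NOT product registered: no → true
  estimated repair cost ≤ 1152 USD: 951 ≤ 1152 is true
  physical drop damage: no → false
  NOT physical drop damage: no → true
  estimated repair cost ≤ 906 USD: 951 ≤ 906 is false
Combine:
[1.1.1.1.1.2] true OR false = true
[1.1.1.1.1] true → true = true
[1.1.1.1] NOT true = false
[1.1.1] NOT false = true
[1.1.2.2] true OR false = true
[1.1.2] true → true = true
[1.1] true OR true = true
[1.2.1] false OR false = false
[1.2.2] true AND true = true
[1.2.3.2.1] false OR true = true
[1.2.3.2] NOT true = false
[1.2.3] true AND false = false
[1.2] false OR true OR false = true
[1] true AND true = true
[2] exactly-one(true, false) = true
[root] true AND true = true
Overall: true → honored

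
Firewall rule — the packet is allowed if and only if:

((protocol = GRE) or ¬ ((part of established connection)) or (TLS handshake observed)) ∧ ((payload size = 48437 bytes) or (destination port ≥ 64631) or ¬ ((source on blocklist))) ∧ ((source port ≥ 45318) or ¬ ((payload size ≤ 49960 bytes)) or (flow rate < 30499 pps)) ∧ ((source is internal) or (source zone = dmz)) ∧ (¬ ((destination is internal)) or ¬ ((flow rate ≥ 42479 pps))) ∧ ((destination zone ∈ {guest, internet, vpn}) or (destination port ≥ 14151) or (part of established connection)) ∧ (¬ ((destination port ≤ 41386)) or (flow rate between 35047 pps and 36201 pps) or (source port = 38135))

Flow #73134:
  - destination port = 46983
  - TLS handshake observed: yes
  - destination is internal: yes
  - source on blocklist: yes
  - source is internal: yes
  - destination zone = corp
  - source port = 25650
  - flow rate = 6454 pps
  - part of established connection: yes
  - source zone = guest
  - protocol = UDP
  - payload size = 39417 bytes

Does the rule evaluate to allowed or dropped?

Atomic conditions:
  protocol = GRE: UDP == GRE is false
  part of established connection: yes → true
  TLS handshake observed: yes → true
  payload size = 48437 bytes: 39417 == 48437 is false
  destination port ≥ 64631: 46983 ≥ 64631 is false
  source on blocklist: yes → true
  source port ≥ 45318: 25650 ≥ 45318 is false
  payload size ≤ 49960 bytes: 39417 ≤ 49960 is true
  flow rate < 30499 pps: 6454 < 30499 is true
  source is internal: yes → true
  source zone = dmz: guest == dmz is false
  destination is internal: yes → true
  flow rate ≥ 42479 pps: 6454 ≥ 42479 is false
  destination zone ∈ {guest, internet, vpn}: corp is not in the set → false
  destination port ≥ 14151: 46983 ≥ 14151 is true
  destination port ≤ 41386: 46983 ≤ 41386 is false
  flow rate between 35047 pps and 36201 pps: 6454 in [35047, 36201] is false
  source port = 38135: 25650 == 38135 is false
Combine:
[1.2] NOT true = false
[1] false OR false OR true = true
[2.3] NOT true = false
[2] false OR false OR false = false
[3.2] NOT true = false
[3] false OR false OR true = true
[4] true OR false = true
[5.1] NOT true = false
[5.2] NOT false = true
[5] false OR true = true
[6] false OR true OR true = true
[7.1] NOT false = true
[7] true OR false OR false = true
[root] true AND false AND true AND true AND true AND true AND true = false
Overall: false → dropped

Dropped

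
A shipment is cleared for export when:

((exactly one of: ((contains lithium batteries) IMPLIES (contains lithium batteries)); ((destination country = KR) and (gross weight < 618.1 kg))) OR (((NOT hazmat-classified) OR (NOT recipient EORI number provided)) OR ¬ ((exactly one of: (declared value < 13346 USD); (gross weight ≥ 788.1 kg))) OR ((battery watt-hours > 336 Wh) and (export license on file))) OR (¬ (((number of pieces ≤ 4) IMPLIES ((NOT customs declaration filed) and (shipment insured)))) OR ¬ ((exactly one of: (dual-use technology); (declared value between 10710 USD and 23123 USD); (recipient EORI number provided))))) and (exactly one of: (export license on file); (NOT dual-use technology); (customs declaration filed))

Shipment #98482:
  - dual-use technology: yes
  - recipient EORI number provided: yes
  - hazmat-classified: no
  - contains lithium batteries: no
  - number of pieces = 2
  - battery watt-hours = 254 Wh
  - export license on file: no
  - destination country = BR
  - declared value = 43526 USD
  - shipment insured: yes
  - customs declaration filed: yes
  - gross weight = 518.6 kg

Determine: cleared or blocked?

Atomic conditions:
  contains lithium batteries: no → false
  destination country = KR: BR == KR is false
  gross weight < 618.1 kg: 518.6 < 618.1 is true
  NOT hazmat-classified: no → true
  NOT recipient EORI number provided: yes → false
  declared value < 13346 USD: 43526 < 13346 is false
  gross weight ≥ 788.1 kg: 518.6 ≥ 788.1 is false
  battery watt-hours > 336 Wh: 254 > 336 is false
  export license on file: no → false
  number of pieces ≤ 4: 2 ≤ 4 is true
  NOT customs declaration filed: yes → false
  shipment insured: yes → true
  dual-use technology: yes → true
  declared value between 10710 USD and 23123 USD: 43526 in [10710, 23123] is false
  recipient EORI number provided: yes → true
  NOT dual-use technology: yes → false
  customs declaration filed: yes → true
Combine:
[1.1.1] false → false (antecedent false ⇒ implication holds) = true
[1.1.2] false AND true = false
[1.1] exactly-one(true, false) = true
[1.2.1] true OR false = true
[1.2.2.1] exactly-one(false, false) = false
[1.2.2] NOT false = true
[1.2.3] false AND false = false
[1.2] true OR true OR false = true
[1.3.1.1.2] false AND true = false
[1.3.1.1] true → false = false
[1.3.1] NOT false = true
[1.3.2.1] exactly-one(true, false, true) = false
[1.3.2] NOT false = true
[1.3] true OR true = true
[1] true OR true OR true = true
[2] exactly-one(false, false, true) = true
[root] true AND true = true
Overall: true → cleared

Cleared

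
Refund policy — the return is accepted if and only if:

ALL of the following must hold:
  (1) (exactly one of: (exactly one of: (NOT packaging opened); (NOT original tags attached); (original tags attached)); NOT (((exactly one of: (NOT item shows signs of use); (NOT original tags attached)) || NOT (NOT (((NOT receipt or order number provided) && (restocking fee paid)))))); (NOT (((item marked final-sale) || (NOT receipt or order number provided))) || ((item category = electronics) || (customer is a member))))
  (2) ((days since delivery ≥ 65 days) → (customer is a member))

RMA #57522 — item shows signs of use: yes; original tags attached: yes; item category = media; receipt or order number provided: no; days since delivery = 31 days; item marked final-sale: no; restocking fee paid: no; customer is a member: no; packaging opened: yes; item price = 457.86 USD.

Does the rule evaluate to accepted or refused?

Atomic conditions:
  NOT packaging opened: yes → false
  NOT original tags attached: yes → false
  original tags attached: yes → true
  NOT item shows signs of use: yes → false
  NOT receipt or order number provided: no → true
  restocking fee paid: no → false
  item marked final-sale: no → false
  item category = electronics: media == electronics is false
  customer is a member: no → false
  days since delivery ≥ 65 days: 31 ≥ 65 is false
Combine:
[1.1] exactly-one(false, false, true) = true
[1.2.1.1] exactly-one(false, false) = false
[1.2.1.2.1.1] true AND false = false
[1.2.1.2.1] NOT false = true
[1.2.1.2] NOT true = false
[1.2.1] false OR false = false
[1.2] NOT false = true
[1.3.1.1] false OR true = true
[1.3.1] NOT true = false
[1.3.2] false OR false = false
[1.3] false OR false = false
[1] exactly-one(true, true, false) = false
[2] false → false (antecedent false ⇒ implication holds) = true
[root] false AND true = false
Overall: false → refused

Refused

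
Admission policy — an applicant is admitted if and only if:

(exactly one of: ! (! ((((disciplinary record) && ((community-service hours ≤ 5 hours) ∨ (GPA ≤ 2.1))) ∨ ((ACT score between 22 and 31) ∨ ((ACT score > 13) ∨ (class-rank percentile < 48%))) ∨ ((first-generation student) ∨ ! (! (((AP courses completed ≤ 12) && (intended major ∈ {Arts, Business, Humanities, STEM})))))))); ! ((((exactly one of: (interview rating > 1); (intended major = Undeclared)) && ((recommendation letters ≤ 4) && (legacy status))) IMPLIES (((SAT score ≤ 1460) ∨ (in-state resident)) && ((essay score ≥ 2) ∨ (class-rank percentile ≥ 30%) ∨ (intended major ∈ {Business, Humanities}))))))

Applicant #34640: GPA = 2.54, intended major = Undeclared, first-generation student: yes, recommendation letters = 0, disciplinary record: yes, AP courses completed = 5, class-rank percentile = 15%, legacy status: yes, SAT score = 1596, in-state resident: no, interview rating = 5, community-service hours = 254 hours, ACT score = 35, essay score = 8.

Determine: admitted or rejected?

Admitted

Atomic conditions:
  disciplinary record: yes → true
  community-service hours ≤ 5 hours: 254 ≤ 5 is false
  GPA ≤ 2.1: 2.54 ≤ 2.1 is false
  ACT score between 22 and 31: 35 in [22, 31] is false
  ACT score > 13: 35 > 13 is true
  class-rank percentile < 48%: 15 < 48 is true
  first-generation student: yes → true
  AP courses completed ≤ 12: 5 ≤ 12 is true
  intended major ∈ {Arts, Business, Humanities, STEM}: Undeclared is not in the set → false
  interview rating > 1: 5 > 1 is true
  intended major = Undeclared: Undeclared == Undeclared is true
  recommendation letters ≤ 4: 0 ≤ 4 is true
  legacy status: yes → true
  SAT score ≤ 1460: 1596 ≤ 1460 is false
  in-state resident: no → false
  essay score ≥ 2: 8 ≥ 2 is true
  class-rank percentile ≥ 30%: 15 ≥ 30 is false
  intended major ∈ {Business, Humanities}: Undeclared is not in the set → false
Combine:
[1.1.1.1.2] false OR false = false
[1.1.1.1] true AND false = false
[1.1.1.2.2] true OR true = true
[1.1.1.2] false OR true = true
[1.1.1.3.2.1.1] true AND false = false
[1.1.1.3.2.1] NOT false = true
[1.1.1.3.2] NOT true = false
[1.1.1.3] true OR false = true
[1.1.1] false OR true OR true = true
[1.1] NOT true = false
[1] NOT false = true
[2.1.1.1] exactly-one(true, true) = false
[2.1.1.2] true AND true = true
[2.1.1] false AND true = false
[2.1.2.1] false OR false = false
[2.1.2.2] true OR false OR false = true
[2.1.2] false AND true = false
[2.1] false → false (antecedent false ⇒ implication holds) = true
[2] NOT true = false
[root] exactly-one(true, false) = true
Overall: true → admitted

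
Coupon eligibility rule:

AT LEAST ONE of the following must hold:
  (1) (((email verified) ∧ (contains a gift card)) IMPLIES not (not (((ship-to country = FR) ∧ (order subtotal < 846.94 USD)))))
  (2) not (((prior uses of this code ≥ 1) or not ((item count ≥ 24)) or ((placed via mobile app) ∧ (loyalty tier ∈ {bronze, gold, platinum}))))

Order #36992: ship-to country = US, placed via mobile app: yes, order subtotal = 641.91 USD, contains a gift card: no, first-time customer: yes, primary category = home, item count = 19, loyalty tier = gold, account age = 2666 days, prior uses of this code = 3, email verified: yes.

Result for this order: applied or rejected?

Applied

Atomic conditions:
  email verified: yes → true
  contains a gift card: no → false
  ship-to country = FR: US == FR is false
  order subtotal < 846.94 USD: 641.91 < 846.94 is true
  prior uses of this code ≥ 1: 3 ≥ 1 is true
  item count ≥ 24: 19 ≥ 24 is false
  placed via mobile app: yes → true
  loyalty tier ∈ {bronze, gold, platinum}: gold is in the set → true
Combine:
[1.1] true AND false = false
[1.2.1.1] false AND true = false
[1.2.1] NOT false = true
[1.2] NOT true = false
[1] false → false (antecedent false ⇒ implication holds) = true
[2.1.2] NOT false = true
[2.1.3] true AND true = true
[2.1] true OR true OR true = true
[2] NOT true = false
[root] true OR false = true
Overall: true → applied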